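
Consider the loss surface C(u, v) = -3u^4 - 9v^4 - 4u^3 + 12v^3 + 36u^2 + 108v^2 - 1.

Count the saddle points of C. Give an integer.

4

C separates as a function of u plus a function of v, so ∇C=0 decouples.
∂C/∂u = -12u(u - 2)(u + 3) = 0 at u ∈ {-3, 0, 2}; ∂C/∂v = -36v(v - 3)(v + 2) = 0 at v ∈ {-2, 0, 3}.
The Hessian is diagonal: diag(C_uu, C_vv). Second derivatives: C_uu(-3)=-180, C_uu(0)=72, C_uu(2)=-120; C_vv(-2)=-360, C_vv(0)=216, C_vv(3)=-540.
Saddle points occur where the two diagonal entries have opposite signs: (-3, 0), (0, -2), (0, 3), (2, 0). Count: 4.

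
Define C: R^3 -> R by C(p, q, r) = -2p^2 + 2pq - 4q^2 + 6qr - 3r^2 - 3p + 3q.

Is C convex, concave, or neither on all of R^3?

concave

C is quadratic, so its Hessian is the constant matrix H = [[-4, 2, 0], [2, -8, 6], [0, 6, -6]].
Leading principal minors: -4, 28, -24.
Signs alternate −, +, − ⇒ H ≺ 0 ⇒ concave.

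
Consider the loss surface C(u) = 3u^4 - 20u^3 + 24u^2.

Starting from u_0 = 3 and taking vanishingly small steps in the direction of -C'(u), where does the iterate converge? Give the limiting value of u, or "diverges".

4

C'(u) = 12u(u - 4)(u - 1), so C'(3) = -72.
Gradient descent moves in the -C' direction, i.e. u is increasing.
The nearest critical point in that direction is u = 4, where C'' = 144 > 0 (a local minimum). The iterate converges there.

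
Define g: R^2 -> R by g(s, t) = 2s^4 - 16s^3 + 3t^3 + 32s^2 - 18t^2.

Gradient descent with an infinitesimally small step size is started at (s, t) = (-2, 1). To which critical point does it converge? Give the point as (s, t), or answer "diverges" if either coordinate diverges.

(0, 4)

g is separable, so gradient descent decouples: s follows -∂g/∂s, t follows -∂g/∂t.
∂g/∂s = 8s(s - 4)(s - 2); at s=-2 this is -384, so s increases.
∂g/∂t = 9t(t - 4); at t=1 this is -27, so t increases.
s converges to its nearest critical value 0 (a local min of the s-part); t converges to 4. The iterate converges to (0, 4).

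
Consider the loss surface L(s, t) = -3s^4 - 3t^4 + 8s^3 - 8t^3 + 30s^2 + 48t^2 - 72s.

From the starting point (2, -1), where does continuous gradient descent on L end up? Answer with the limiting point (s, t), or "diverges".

(1, 0)

L is separable, so gradient descent decouples: s follows -∂L/∂s, t follows -∂L/∂t.
∂L/∂s = -12(s - 3)(s - 1)(s + 2); at s=2 this is 48, so s decreases.
∂L/∂t = -12t(t - 2)(t + 4); at t=-1 this is -108, so t increases.
s converges to its nearest critical value 1 (a local min of the s-part); t converges to 0. The iterate converges to (1, 0).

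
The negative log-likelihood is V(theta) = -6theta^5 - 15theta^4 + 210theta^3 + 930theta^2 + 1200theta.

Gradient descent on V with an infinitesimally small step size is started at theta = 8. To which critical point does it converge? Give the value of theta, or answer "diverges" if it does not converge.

diverges

V'(theta) = -30(theta - 5)(theta + 1)(theta + 2)(theta + 4), so V'(8) = -97200.
Gradient descent moves in the -V' direction, i.e. theta is increasing.
There is no critical point above theta=8, and V' keeps the same sign, so the iterate runs off to +∞.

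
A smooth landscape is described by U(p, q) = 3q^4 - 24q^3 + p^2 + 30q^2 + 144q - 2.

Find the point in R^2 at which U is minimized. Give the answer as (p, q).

(0, -1)

U(p,q) separates as A(p) + B(q) − 2, so its minimum is min A + min B − 2.
A'(p) = 2p vanishes at p ∈ {0}; B'(q) = 12(q - 4)(q - 3)(q + 1) vanishes at q ∈ {-1, 3, 4}.
Local minima of A (where A''>0): A(0)=0. Local minima of B: B(-1)=-87, B(4)=288.
So the global minimum of U is A(0) + B(-1) − 2 = 0 − 87 − 2 = -89, attained at (0, -1).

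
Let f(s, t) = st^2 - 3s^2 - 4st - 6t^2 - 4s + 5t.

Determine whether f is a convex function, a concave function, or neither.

The term st^2 is cubic, so the Hessian is not constant.
∂²f/∂t² = 2s - 12, which takes both signs as s varies (negative for sufficiently negative s). A diagonal entry of the Hessian changing sign means the Hessian is neither positive- nor negative-semidefinite on all of R^2.

neither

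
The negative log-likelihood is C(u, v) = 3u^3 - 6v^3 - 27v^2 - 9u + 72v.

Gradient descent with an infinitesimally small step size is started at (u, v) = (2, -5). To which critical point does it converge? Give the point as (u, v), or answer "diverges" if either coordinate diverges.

(1, -4)

C is separable, so gradient descent decouples: u follows -∂C/∂u, v follows -∂C/∂v.
∂C/∂u = 9(u - 1)(u + 1); at u=2 this is 27, so u decreases.
∂C/∂v = -18(v - 1)(v + 4); at v=-5 this is -108, so v increases.
u converges to its nearest critical value 1 (a local min of the u-part); v converges to -4. The iterate converges to (1, -4).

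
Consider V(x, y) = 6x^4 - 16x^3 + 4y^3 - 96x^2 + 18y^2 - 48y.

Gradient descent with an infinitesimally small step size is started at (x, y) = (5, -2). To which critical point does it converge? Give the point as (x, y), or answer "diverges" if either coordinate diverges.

(4, 1)

V is separable, so gradient descent decouples: x follows -∂V/∂x, y follows -∂V/∂y.
∂V/∂x = 24x(x - 4)(x + 2); at x=5 this is 840, so x decreases.
∂V/∂y = 12(y - 1)(y + 4); at y=-2 this is -72, so y increases.
x converges to its nearest critical value 4 (a local min of the x-part); y converges to 1. The iterate converges to (4, 1).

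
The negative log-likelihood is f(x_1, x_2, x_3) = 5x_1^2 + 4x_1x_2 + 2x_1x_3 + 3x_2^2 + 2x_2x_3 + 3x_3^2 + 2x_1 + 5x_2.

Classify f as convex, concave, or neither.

f is quadratic, so its Hessian is the constant matrix H = [[10, 4, 2], [4, 6, 2], [2, 2, 6]].
Leading principal minors: 10, 44, 232.
All positive ⇒ H ≻ 0 ⇒ convex.

convex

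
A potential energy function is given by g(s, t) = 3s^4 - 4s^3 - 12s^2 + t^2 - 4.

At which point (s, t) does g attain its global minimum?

(2, 0)

g(s,t) separates as P(s) + Q(t) − 4, so its minimum is min P + min Q − 4.
P'(s) = 12s(s - 2)(s + 1) vanishes at s ∈ {-1, 0, 2}; Q'(t) = 2t vanishes at t ∈ {0}.
Local minima of P (where P''>0): P(-1)=-5, P(2)=-32. Local minima of Q: Q(0)=0.
So the global minimum of g is P(2) + Q(0) − 4 = -32 + 0 − 4 = -36, attained at (2, 0).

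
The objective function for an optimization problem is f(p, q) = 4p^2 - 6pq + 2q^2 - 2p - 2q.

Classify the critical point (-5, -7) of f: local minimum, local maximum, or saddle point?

saddle point

The Hessian of f is constant: H = [[8, -6], [-6, 4]].
det(H) = 8·4 − (-6)² = -4.
Since det(H) < 0, H is indefinite and the critical point is a saddle point.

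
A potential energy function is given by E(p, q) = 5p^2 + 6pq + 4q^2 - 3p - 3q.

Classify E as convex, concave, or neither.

E is quadratic, so its Hessian is the constant matrix H = [[10, 6], [6, 8]].
det(H) = 44, tr(H) = 18.
det(H) > 0 and tr(H) > 0, so H is positive definite everywhere: convex.

convex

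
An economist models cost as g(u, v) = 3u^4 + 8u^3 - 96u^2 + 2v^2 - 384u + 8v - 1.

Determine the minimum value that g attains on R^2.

-1801

g(u,v) separates as P(u) + Q(v) − 1, so its minimum is min P + min Q − 1.
P'(u) = 12(u - 4)(u + 2)(u + 4) vanishes at u ∈ {-4, -2, 4}; Q'(v) = 4v + 8 vanishes at v ∈ {-2}.
Local minima of P (where P''>0): P(-4)=256, P(4)=-1792. Local minima of Q: Q(-2)=-8.
So the global minimum of g is P(4) + Q(-2) − 1 = -1792 − 8 − 1 = -1801, attained at (4, -2).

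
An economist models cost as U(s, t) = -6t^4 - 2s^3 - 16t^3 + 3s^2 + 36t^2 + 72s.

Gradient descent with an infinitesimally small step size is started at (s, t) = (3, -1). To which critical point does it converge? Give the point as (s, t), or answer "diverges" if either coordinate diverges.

(-3, 0)

U is separable, so gradient descent decouples: s follows -∂U/∂s, t follows -∂U/∂t.
∂U/∂s = -6(s - 4)(s + 3); at s=3 this is 36, so s decreases.
∂U/∂t = -24t(t - 1)(t + 3); at t=-1 this is -96, so t increases.
s converges to its nearest critical value -3 (a local min of the s-part); t converges to 0. The iterate converges to (-3, 0).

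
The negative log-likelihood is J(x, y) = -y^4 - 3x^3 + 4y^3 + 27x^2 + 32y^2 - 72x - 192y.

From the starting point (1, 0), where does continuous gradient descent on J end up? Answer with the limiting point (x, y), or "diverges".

(2, 3)

J is separable, so gradient descent decouples: x follows -∂J/∂x, y follows -∂J/∂y.
∂J/∂x = -9(x - 4)(x - 2); at x=1 this is -27, so x increases.
∂J/∂y = -4(y - 4)(y - 3)(y + 4); at y=0 this is -192, so y increases.
x converges to its nearest critical value 2 (a local min of the x-part); y converges to 3. The iterate converges to (2, 3).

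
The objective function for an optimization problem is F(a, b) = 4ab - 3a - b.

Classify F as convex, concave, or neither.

F is quadratic, so its Hessian is the constant matrix H = [[0, 4], [4, 0]].
det(H) = -16, tr(H) = 0.
det(H) < 0, so H is indefinite: neither convex nor concave.

neither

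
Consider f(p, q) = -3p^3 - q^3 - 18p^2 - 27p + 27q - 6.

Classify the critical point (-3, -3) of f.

local minimum

The mixed partial ∂²f/∂p∂q is 0, so the Hessian at any point is diag(f_pp, f_qq) = diag(-18(p + 2), -6q).
At (-3, -3): H = diag(18, 18).
Both eigenvalues are positive, so H is positive definite: a local minimum.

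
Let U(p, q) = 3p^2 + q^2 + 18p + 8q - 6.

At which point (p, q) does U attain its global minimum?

(-3, -4)

U(p,q) separates as A(p) + B(q) − 6, so its minimum is min A + min B − 6.
A'(p) = 6p + 18 vanishes at p ∈ {-3}; B'(q) = 2q + 8 vanishes at q ∈ {-4}.
Local minima of A (where A''>0): A(-3)=-27. Local minima of B: B(-4)=-16.
So the global minimum of U is A(-3) + B(-4) − 6 = -27 − 16 − 6 = -49, attained at (-3, -4).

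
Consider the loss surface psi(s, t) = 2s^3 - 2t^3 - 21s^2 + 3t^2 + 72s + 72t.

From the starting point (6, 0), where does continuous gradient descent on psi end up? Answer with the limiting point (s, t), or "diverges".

(4, -3)

psi is separable, so gradient descent decouples: s follows -∂psi/∂s, t follows -∂psi/∂t.
∂psi/∂s = 6(s - 4)(s - 3); at s=6 this is 36, so s decreases.
∂psi/∂t = -6(t - 4)(t + 3); at t=0 this is 72, so t decreases.
s converges to its nearest critical value 4 (a local min of the s-part); t converges to -3. The iterate converges to (4, -3).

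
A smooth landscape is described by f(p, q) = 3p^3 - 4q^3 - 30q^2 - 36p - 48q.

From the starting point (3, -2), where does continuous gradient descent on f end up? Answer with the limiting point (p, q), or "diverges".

f is separable, so gradient descent decouples: p follows -∂f/∂p, q follows -∂f/∂q.
∂f/∂p = 9(p - 2)(p + 2); at p=3 this is 45, so p decreases.
∂f/∂q = -12(q + 1)(q + 4); at q=-2 this is 24, so q decreases.
p converges to its nearest critical value 2 (a local min of the p-part); q converges to -4. The iterate converges to (2, -4).

(2, -4)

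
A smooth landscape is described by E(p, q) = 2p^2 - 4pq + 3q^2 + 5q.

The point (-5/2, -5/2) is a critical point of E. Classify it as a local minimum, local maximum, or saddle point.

The Hessian of E is constant: H = [[4, -4], [-4, 6]].
det(H) = 4·6 − (-4)² = 8.
det(H) > 0 and tr(H) = 10 > 0, so H is positive definite and the point is a local minimum.

local minimum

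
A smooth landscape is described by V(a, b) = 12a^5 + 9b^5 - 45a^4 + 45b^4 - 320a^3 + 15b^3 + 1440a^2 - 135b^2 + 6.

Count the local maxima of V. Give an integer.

V separates as a function of a plus a function of b, so ∇V=0 decouples.
∂V/∂a = 60a(a - 4)(a - 3)(a + 4) = 0 at a ∈ {-4, 0, 3, 4}; ∂V/∂b = 45b(b - 1)(b + 2)(b + 3) = 0 at b ∈ {-3, -2, 0, 1}.
The Hessian is diagonal: diag(V_aa, V_bb). Second derivatives: V_aa(-4)=-13440, V_aa(0)=2880, V_aa(3)=-1260, V_aa(4)=1920; V_bb(-3)=-540, V_bb(-2)=270, V_bb(0)=-270, V_bb(1)=540.
Local maxima occur where both diagonal entries negative: (-4, -3), (-4, 0), (3, -3), (3, 0). Count: 4.

4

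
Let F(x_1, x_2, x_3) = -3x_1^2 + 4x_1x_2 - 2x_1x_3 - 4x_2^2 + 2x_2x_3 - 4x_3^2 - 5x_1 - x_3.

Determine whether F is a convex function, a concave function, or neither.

F is quadratic, so its Hessian is the constant matrix H = [[-6, 4, -2], [4, -8, 2], [-2, 2, -8]].
Leading principal minors: -6, 32, -232.
Signs alternate −, +, − ⇒ H ≺ 0 ⇒ concave.

concave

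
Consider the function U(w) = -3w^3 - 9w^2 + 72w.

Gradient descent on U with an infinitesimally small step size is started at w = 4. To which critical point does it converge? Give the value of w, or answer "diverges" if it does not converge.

U'(w) = -9(w - 2)(w + 4), so U'(4) = -144.
Gradient descent moves in the -U' direction, i.e. w is increasing.
There is no critical point above w=4, and U' keeps the same sign, so the iterate runs off to +∞.

diverges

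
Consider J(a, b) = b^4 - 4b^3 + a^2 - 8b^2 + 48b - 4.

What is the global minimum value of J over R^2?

J(a,b) separates as P(a) + Q(b) − 4, so its minimum is min P + min Q − 4.
P'(a) = 2a vanishes at a ∈ {0}; Q'(b) = 4(b - 3)(b - 2)(b + 2) vanishes at b ∈ {-2, 2, 3}.
Local minima of P (where P''>0): P(0)=0. Local minima of Q: Q(-2)=-80, Q(3)=45.
So the global minimum of J is P(0) + Q(-2) − 4 = 0 − 80 − 4 = -84, attained at (0, -2).

-84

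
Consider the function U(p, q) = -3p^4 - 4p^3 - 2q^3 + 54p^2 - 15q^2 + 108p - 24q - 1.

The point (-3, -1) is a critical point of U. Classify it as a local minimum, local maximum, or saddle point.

local maximum

The mixed partial ∂²U/∂p∂q is 0, so the Hessian at any point is diag(U_pp, U_qq) = diag(12(-3p^2 - 2p + 9), -6(2q + 5)).
At (-3, -1): H = diag(-144, -18).
Both eigenvalues are negative, so H is negative definite: a local maximum.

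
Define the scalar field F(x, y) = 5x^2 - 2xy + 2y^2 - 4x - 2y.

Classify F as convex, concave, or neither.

convex

F is quadratic, so its Hessian is the constant matrix H = [[10, -2], [-2, 4]].
det(H) = 36, tr(H) = 14.
det(H) > 0 and tr(H) > 0, so H is positive definite everywhere: convex.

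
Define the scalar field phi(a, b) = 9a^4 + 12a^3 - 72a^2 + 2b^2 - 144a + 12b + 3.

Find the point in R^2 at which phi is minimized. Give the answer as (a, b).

phi(a,b) separates as P(a) + Q(b) + 3, so its minimum is min P + min Q + 3.
P'(a) = 36(a - 2)(a + 1)(a + 2) vanishes at a ∈ {-2, -1, 2}; Q'(b) = 4b + 12 vanishes at b ∈ {-3}.
Local minima of P (where P''>0): P(-2)=48, P(2)=-336. Local minima of Q: Q(-3)=-18.
So the global minimum of phi is P(2) + Q(-3) + 3 = -336 − 18 + 3 = -351, attained at (2, -3).

(2, -3)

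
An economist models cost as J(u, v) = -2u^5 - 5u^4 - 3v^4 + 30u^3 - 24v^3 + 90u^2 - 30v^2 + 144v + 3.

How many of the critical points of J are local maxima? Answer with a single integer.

J separates as a function of u plus a function of v, so ∇J=0 decouples.
∂J/∂u = -10u(u - 3)(u + 2)(u + 3) = 0 at u ∈ {-3, -2, 0, 3}; ∂J/∂v = -12(v - 1)(v + 3)(v + 4) = 0 at v ∈ {-4, -3, 1}.
The Hessian is diagonal: diag(J_uu, J_vv). Second derivatives: J_uu(-3)=180, J_uu(-2)=-100, J_uu(0)=180, J_uu(3)=-900; J_vv(-4)=-60, J_vv(-3)=48, J_vv(1)=-240.
Local maxima occur where both diagonal entries negative: (-2, -4), (-2, 1), (3, -4), (3, 1). Count: 4.

4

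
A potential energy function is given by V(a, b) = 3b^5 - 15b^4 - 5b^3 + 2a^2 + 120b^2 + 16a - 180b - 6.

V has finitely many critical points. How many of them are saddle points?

2

V separates as a function of a plus a function of b, so ∇V=0 decouples.
∂V/∂a = 4(a + 4) = 0 at a ∈ {-4}; ∂V/∂b = 15(b - 3)(b - 2)(b - 1)(b + 2) = 0 at b ∈ {-2, 1, 2, 3}.
The Hessian is diagonal: diag(V_aa, V_bb). Second derivatives: V_aa(-4)=4; V_bb(-2)=-900, V_bb(1)=90, V_bb(2)=-60, V_bb(3)=150.
Saddle points occur where the two diagonal entries have opposite signs: (-4, -2), (-4, 2). Count: 2.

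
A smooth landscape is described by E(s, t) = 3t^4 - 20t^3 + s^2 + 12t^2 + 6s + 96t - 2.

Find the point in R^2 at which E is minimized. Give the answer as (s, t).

(-3, -1)

E(s,t) separates as P(s) + Q(t) − 2, so its minimum is min P + min Q − 2.
P'(s) = 2s + 6 vanishes at s ∈ {-3}; Q'(t) = 12(t - 4)(t - 2)(t + 1) vanishes at t ∈ {-1, 2, 4}.
Local minima of P (where P''>0): P(-3)=-9. Local minima of Q: Q(-1)=-61, Q(4)=64.
So the global minimum of E is P(-3) + Q(-1) − 2 = -9 − 61 − 2 = -72, attained at (-3, -1).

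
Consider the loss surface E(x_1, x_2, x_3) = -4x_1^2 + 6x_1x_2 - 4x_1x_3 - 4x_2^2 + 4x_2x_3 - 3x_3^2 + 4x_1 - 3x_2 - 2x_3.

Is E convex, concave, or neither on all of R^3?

E is quadratic, so its Hessian is the constant matrix H = [[-8, 6, -4], [6, -8, 4], [-4, 4, -6]].
Leading principal minors: -8, 28, -104.
Signs alternate −, +, − ⇒ H ≺ 0 ⇒ concave.

concave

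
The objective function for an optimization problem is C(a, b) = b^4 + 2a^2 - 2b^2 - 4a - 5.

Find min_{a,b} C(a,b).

C(a,b) separates as P(a) + Q(b) − 5, so its minimum is min P + min Q − 5.
P'(a) = 4a - 4 vanishes at a ∈ {1}; Q'(b) = 4b(b - 1)(b + 1) vanishes at b ∈ {-1, 0, 1}.
Local minima of P (where P''>0): P(1)=-2. Local minima of Q: Q(-1)=-1, Q(1)=-1.
So the global minimum of C is P(1) + Q(-1) − 5 = -2 − 1 − 5 = -8, attained at (1, -1).

-8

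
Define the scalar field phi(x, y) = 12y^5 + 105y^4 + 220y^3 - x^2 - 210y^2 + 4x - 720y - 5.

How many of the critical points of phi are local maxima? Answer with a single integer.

2

phi separates as a function of x plus a function of y, so ∇phi=0 decouples.
∂phi/∂x = -2(x - 2) = 0 at x ∈ {2}; ∂phi/∂y = 60(y - 1)(y + 1)(y + 3)(y + 4) = 0 at y ∈ {-4, -3, -1, 1}.
The Hessian is diagonal: diag(phi_xx, phi_yy). Second derivatives: phi_xx(2)=-2; phi_yy(-4)=-900, phi_yy(-3)=480, phi_yy(-1)=-720, phi_yy(1)=2400.
Local maxima occur where both diagonal entries negative: (2, -4), (2, -1). Count: 2.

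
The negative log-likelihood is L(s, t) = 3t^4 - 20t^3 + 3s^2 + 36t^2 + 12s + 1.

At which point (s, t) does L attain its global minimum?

L(s,t) separates as P(s) + Q(t) + 1, so its minimum is min P + min Q + 1.
P'(s) = 6s + 12 vanishes at s ∈ {-2}; Q'(t) = 12t(t - 3)(t - 2) vanishes at t ∈ {0, 2, 3}.
Local minima of P (where P''>0): P(-2)=-12. Local minima of Q: Q(0)=0, Q(3)=27.
So the global minimum of L is P(-2) + Q(0) + 1 = -12 + 0 + 1 = -11, attained at (-2, 0).

(-2, 0)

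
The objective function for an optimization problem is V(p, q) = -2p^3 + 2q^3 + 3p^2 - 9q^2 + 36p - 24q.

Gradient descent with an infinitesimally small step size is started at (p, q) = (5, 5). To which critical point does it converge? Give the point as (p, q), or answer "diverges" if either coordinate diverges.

V is separable, so gradient descent decouples: p follows -∂V/∂p, q follows -∂V/∂q.
∂V/∂p = -6(p - 3)(p + 2); at p=5 this is -84, so p increases.
∂V/∂q = 6(q - 4)(q + 1); at q=5 this is 36, so q decreases.
The p-coordinate has no critical point in that direction and runs off to infinity.

diverges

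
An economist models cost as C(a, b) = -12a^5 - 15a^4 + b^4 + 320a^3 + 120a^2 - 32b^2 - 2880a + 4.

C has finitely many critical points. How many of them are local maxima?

2

C separates as a function of a plus a function of b, so ∇C=0 decouples.
∂C/∂a = -60(a - 3)(a - 2)(a + 2)(a + 4) = 0 at a ∈ {-4, -2, 2, 3}; ∂C/∂b = 4b(b - 4)(b + 4) = 0 at b ∈ {-4, 0, 4}.
The Hessian is diagonal: diag(C_aa, C_bb). Second derivatives: C_aa(-4)=5040, C_aa(-2)=-2400, C_aa(2)=1440, C_aa(3)=-2100; C_bb(-4)=128, C_bb(0)=-64, C_bb(4)=128.
Local maxima occur where both diagonal entries negative: (-2, 0), (3, 0). Count: 2.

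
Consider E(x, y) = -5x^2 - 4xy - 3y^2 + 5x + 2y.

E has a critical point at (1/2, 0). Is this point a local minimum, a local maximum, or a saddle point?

The Hessian of E is constant: H = [[-10, -4], [-4, -6]].
det(H) = (-10)·(-6) − (-4)² = 44.
det(H) > 0 and tr(H) = -16 < 0, so H is negative definite and the point is a local maximum.

local maximum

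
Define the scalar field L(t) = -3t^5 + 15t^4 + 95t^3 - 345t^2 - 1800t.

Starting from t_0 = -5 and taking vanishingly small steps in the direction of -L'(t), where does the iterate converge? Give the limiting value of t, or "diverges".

L'(t) = -15(t - 5)(t - 4)(t + 2)(t + 3), so L'(-5) = -8100.
Gradient descent moves in the -L' direction, i.e. t is increasing.
The nearest critical point in that direction is t = -3, where L'' = 840 > 0 (a local minimum). The iterate converges there.

-3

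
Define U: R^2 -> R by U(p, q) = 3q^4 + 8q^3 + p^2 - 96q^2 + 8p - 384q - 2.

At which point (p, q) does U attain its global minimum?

(-4, 4)

U(p,q) separates as A(p) + B(q) − 2, so its minimum is min A + min B − 2.
A'(p) = 2p + 8 vanishes at p ∈ {-4}; B'(q) = 12(q - 4)(q + 2)(q + 4) vanishes at q ∈ {-4, -2, 4}.
Local minima of A (where A''>0): A(-4)=-16. Local minima of B: B(-4)=256, B(4)=-1792.
So the global minimum of U is A(-4) + B(4) − 2 = -16 − 1792 − 2 = -1810, attained at (-4, 4).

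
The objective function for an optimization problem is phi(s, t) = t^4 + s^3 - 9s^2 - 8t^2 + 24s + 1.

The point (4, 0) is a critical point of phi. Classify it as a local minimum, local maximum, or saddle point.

The mixed partial ∂²phi/∂s∂t is 0, so the Hessian at any point is diag(phi_ss, phi_tt) = diag(6(s - 3), 4(3t^2 - 4)).
At (4, 0): H = diag(6, -16).
The eigenvalues have opposite signs, so H is indefinite: a saddle point.

saddle point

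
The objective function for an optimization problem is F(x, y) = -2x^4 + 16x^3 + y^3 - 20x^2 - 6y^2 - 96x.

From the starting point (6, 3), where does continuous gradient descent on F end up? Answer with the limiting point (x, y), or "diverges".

F is separable, so gradient descent decouples: x follows -∂F/∂x, y follows -∂F/∂y.
∂F/∂x = -8(x - 4)(x - 3)(x + 1); at x=6 this is -336, so x increases.
∂F/∂y = 3y(y - 4); at y=3 this is -9, so y increases.
The x-coordinate has no critical point in that direction and runs off to infinity.

diverges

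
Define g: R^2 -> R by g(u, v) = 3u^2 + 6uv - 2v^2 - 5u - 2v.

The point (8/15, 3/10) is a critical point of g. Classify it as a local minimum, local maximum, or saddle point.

saddle point

The Hessian of g is constant: H = [[6, 6], [6, -4]].
det(H) = 6·(-4) − 6² = -60.
Since det(H) < 0, H is indefinite and the critical point is a saddle point.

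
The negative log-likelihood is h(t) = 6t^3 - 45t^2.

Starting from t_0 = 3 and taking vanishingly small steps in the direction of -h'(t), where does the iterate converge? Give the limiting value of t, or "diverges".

5

h'(t) = 18t(t - 5), so h'(3) = -108.
Gradient descent moves in the -h' direction, i.e. t is increasing.
The nearest critical point in that direction is t = 5, where h'' = 90 > 0 (a local minimum). The iterate converges there.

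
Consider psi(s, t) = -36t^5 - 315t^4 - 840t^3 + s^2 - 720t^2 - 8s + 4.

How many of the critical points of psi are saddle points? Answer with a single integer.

psi separates as a function of s plus a function of t, so ∇psi=0 decouples.
∂psi/∂s = 2(s - 4) = 0 at s ∈ {4}; ∂psi/∂t = -180t(t + 1)(t + 2)(t + 4) = 0 at t ∈ {-4, -2, -1, 0}.
The Hessian is diagonal: diag(psi_ss, psi_tt). Second derivatives: psi_ss(4)=2; psi_tt(-4)=4320, psi_tt(-2)=-720, psi_tt(-1)=540, psi_tt(0)=-1440.
Saddle points occur where the two diagonal entries have opposite signs: (4, -2), (4, 0). Count: 2.

2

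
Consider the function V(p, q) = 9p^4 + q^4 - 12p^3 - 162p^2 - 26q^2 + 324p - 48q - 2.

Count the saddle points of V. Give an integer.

4

V separates as a function of p plus a function of q, so ∇V=0 decouples.
∂V/∂p = 36(p - 3)(p - 1)(p + 3) = 0 at p ∈ {-3, 1, 3}; ∂V/∂q = 4(q - 4)(q + 1)(q + 3) = 0 at q ∈ {-3, -1, 4}.
The Hessian is diagonal: diag(V_pp, V_qq). Second derivatives: V_pp(-3)=864, V_pp(1)=-288, V_pp(3)=432; V_qq(-3)=56, V_qq(-1)=-40, V_qq(4)=140.
Saddle points occur where the two diagonal entries have opposite signs: (-3, -1), (1, -3), (1, 4), (3, -1). Count: 4.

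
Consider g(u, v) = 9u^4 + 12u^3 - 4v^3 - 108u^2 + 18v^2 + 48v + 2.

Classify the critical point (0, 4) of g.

The mixed partial ∂²g/∂u∂v is 0, so the Hessian at any point is diag(g_uu, g_vv) = diag(36(3u^2 + 2u - 6), 12(-2v + 3)).
At (0, 4): H = diag(-216, -60).
Both eigenvalues are negative, so H is negative definite: a local maximum.

local maximum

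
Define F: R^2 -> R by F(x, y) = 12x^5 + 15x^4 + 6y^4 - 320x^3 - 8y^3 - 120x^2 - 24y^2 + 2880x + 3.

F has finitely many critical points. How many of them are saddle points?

6

F separates as a function of x plus a function of y, so ∇F=0 decouples.
∂F/∂x = 60(x - 3)(x - 2)(x + 2)(x + 4) = 0 at x ∈ {-4, -2, 2, 3}; ∂F/∂y = 24y(y - 2)(y + 1) = 0 at y ∈ {-1, 0, 2}.
The Hessian is diagonal: diag(F_xx, F_yy). Second derivatives: F_xx(-4)=-5040, F_xx(-2)=2400, F_xx(2)=-1440, F_xx(3)=2100; F_yy(-1)=72, F_yy(0)=-48, F_yy(2)=144.
Saddle points occur where the two diagonal entries have opposite signs: (-4, -1), (-4, 2), (-2, 0), (2, -1), (2, 2), (3, 0). Count: 6.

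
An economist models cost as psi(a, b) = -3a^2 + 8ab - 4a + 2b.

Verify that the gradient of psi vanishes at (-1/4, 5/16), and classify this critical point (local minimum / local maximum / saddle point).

saddle point

∇psi = (-6a + 8b - 4, 8a + 2); substituting (-1/4, 5/16) gives ∇psi = (0, 0), so (-1/4, 5/16) is indeed a critical point.
The Hessian of psi is constant: H = [[-6, 8], [8, 0]].
det(H) = (-6)·0 − 8² = -64.
Since det(H) < 0, H is indefinite and the critical point is a saddle point.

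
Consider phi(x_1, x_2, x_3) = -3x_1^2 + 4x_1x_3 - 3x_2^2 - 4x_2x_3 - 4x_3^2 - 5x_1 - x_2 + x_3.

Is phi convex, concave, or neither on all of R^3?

phi is quadratic, so its Hessian is the constant matrix H = [[-6, 0, 4], [0, -6, -4], [4, -4, -8]].
Leading principal minors: -6, 36, -96.
Signs alternate −, +, − ⇒ H ≺ 0 ⇒ concave.

concave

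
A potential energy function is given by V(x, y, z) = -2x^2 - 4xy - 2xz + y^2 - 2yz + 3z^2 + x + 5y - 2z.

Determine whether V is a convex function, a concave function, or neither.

neither

V is quadratic, so its Hessian is the constant matrix H = [[-4, -4, -2], [-4, 2, -2], [-2, -2, 6]].
Leading principal minors: -4, -24, -168.
Neither pattern holds ⇒ H is indefinite ⇒ neither convex nor concave.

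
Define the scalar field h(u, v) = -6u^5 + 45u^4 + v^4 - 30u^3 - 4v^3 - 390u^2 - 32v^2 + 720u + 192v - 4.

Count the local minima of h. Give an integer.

4

h separates as a function of u plus a function of v, so ∇h=0 decouples.
∂h/∂u = -30(u - 4)(u - 3)(u - 1)(u + 2) = 0 at u ∈ {-2, 1, 3, 4}; ∂h/∂v = 4(v - 4)(v - 3)(v + 4) = 0 at v ∈ {-4, 3, 4}.
The Hessian is diagonal: diag(h_uu, h_vv). Second derivatives: h_uu(-2)=2700, h_uu(1)=-540, h_uu(3)=300, h_uu(4)=-540; h_vv(-4)=224, h_vv(3)=-28, h_vv(4)=32.
Local minima occur where both diagonal entries positive: (-2, -4), (-2, 4), (3, -4), (3, 4). Count: 4.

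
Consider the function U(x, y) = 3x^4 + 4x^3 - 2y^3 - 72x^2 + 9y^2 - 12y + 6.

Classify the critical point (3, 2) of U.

The mixed partial ∂²U/∂x∂y is 0, so the Hessian at any point is diag(U_xx, U_yy) = diag(12(3x^2 + 2x - 12), 6(-2y + 3)).
At (3, 2): H = diag(252, -6).
The eigenvalues have opposite signs, so H is indefinite: a saddle point.

saddle point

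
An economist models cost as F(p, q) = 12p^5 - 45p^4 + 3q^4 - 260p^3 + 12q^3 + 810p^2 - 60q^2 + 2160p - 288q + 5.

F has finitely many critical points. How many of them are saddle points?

F separates as a function of p plus a function of q, so ∇F=0 decouples.
∂F/∂p = 60(p - 4)(p - 3)(p + 1)(p + 3) = 0 at p ∈ {-3, -1, 3, 4}; ∂F/∂q = 12(q - 3)(q + 2)(q + 4) = 0 at q ∈ {-4, -2, 3}.
The Hessian is diagonal: diag(F_pp, F_qq). Second derivatives: F_pp(-3)=-5040, F_pp(-1)=2400, F_pp(3)=-1440, F_pp(4)=2100; F_qq(-4)=168, F_qq(-2)=-120, F_qq(3)=420.
Saddle points occur where the two diagonal entries have opposite signs: (-3, -4), (-3, 3), (-1, -2), (3, -4), (3, 3), (4, -2). Count: 6.

6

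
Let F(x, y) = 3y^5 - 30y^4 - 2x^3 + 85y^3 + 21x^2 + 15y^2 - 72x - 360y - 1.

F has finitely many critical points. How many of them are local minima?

F separates as a function of x plus a function of y, so ∇F=0 decouples.
∂F/∂x = -6(x - 4)(x - 3) = 0 at x ∈ {3, 4}; ∂F/∂y = 15(y - 4)(y - 3)(y - 2)(y + 1) = 0 at y ∈ {-1, 2, 3, 4}.
The Hessian is diagonal: diag(F_xx, F_yy). Second derivatives: F_xx(3)=6, F_xx(4)=-6; F_yy(-1)=-900, F_yy(2)=90, F_yy(3)=-60, F_yy(4)=150.
Local minima occur where both diagonal entries positive: (3, 2), (3, 4). Count: 2.

2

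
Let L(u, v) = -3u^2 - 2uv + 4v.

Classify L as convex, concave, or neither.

neither

L is quadratic, so its Hessian is the constant matrix H = [[-6, -2], [-2, 0]].
det(H) = -4, tr(H) = -6.
det(H) < 0, so H is indefinite: neither convex nor concave.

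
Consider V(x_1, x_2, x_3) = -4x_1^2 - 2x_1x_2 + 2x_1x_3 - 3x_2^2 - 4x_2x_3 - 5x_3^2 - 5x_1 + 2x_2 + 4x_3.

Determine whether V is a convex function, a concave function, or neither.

concave

V is quadratic, so its Hessian is the constant matrix H = [[-8, -2, 2], [-2, -6, -4], [2, -4, -10]].
Leading principal minors: -8, 44, -256.
Signs alternate −, +, − ⇒ H ≺ 0 ⇒ concave.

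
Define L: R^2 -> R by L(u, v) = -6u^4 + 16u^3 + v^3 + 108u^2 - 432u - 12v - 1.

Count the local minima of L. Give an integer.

1

L separates as a function of u plus a function of v, so ∇L=0 decouples.
∂L/∂u = -24(u - 3)(u - 2)(u + 3) = 0 at u ∈ {-3, 2, 3}; ∂L/∂v = 3(v - 2)(v + 2) = 0 at v ∈ {-2, 2}.
The Hessian is diagonal: diag(L_uu, L_vv). Second derivatives: L_uu(-3)=-720, L_uu(2)=120, L_uu(3)=-144; L_vv(-2)=-12, L_vv(2)=12.
Local minima occur where both diagonal entries positive: (2, 2). Count: 1.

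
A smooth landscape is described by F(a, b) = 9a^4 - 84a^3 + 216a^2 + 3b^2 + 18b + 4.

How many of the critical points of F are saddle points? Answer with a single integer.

F separates as a function of a plus a function of b, so ∇F=0 decouples.
∂F/∂a = 36a(a - 4)(a - 3) = 0 at a ∈ {0, 3, 4}; ∂F/∂b = 6(b + 3) = 0 at b ∈ {-3}.
The Hessian is diagonal: diag(F_aa, F_bb). Second derivatives: F_aa(0)=432, F_aa(3)=-108, F_aa(4)=144; F_bb(-3)=6.
Saddle points occur where the two diagonal entries have opposite signs: (3, -3). Count: 1.

1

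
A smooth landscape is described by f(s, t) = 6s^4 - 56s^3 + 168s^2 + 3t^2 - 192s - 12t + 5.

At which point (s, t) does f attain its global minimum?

(4, 2)

f(s,t) separates as P(s) + Q(t) + 5, so its minimum is min P + min Q + 5.
P'(s) = 24(s - 4)(s - 2)(s - 1) vanishes at s ∈ {1, 2, 4}; Q'(t) = 6(t - 2) vanishes at t ∈ {2}.
Local minima of P (where P''>0): P(1)=-74, P(4)=-128. Local minima of Q: Q(2)=-12.
So the global minimum of f is P(4) + Q(2) + 5 = -128 − 12 + 5 = -135, attained at (4, 2).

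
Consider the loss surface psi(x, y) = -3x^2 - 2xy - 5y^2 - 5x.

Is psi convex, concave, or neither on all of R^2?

psi is quadratic, so its Hessian is the constant matrix H = [[-6, -2], [-2, -10]].
det(H) = 56, tr(H) = -16.
det(H) > 0 and tr(H) < 0, so H is negative definite everywhere: concave.

concave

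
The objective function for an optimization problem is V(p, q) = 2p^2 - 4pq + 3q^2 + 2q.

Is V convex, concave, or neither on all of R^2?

V is quadratic, so its Hessian is the constant matrix H = [[4, -4], [-4, 6]].
det(H) = 8, tr(H) = 10.
det(H) > 0 and tr(H) > 0, so H is positive definite everywhere: convex.

convex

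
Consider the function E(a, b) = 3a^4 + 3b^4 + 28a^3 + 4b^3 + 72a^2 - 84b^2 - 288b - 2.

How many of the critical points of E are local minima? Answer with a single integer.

E separates as a function of a plus a function of b, so ∇E=0 decouples.
∂E/∂a = 12a(a + 3)(a + 4) = 0 at a ∈ {-4, -3, 0}; ∂E/∂b = 12(b - 4)(b + 2)(b + 3) = 0 at b ∈ {-3, -2, 4}.
The Hessian is diagonal: diag(E_aa, E_bb). Second derivatives: E_aa(-4)=48, E_aa(-3)=-36, E_aa(0)=144; E_bb(-3)=84, E_bb(-2)=-72, E_bb(4)=504.
Local minima occur where both diagonal entries positive: (-4, -3), (-4, 4), (0, -3), (0, 4). Count: 4.

4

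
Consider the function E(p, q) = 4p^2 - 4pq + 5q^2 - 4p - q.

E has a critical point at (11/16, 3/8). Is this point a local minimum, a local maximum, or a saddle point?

local minimum

The Hessian of E is constant: H = [[8, -4], [-4, 10]].
det(H) = 8·10 − (-4)² = 64.
det(H) > 0 and tr(H) = 18 > 0, so H is positive definite and the point is a local minimum.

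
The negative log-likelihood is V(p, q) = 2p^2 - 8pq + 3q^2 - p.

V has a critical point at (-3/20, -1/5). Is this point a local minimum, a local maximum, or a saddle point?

The Hessian of V is constant: H = [[4, -8], [-8, 6]].
det(H) = 4·6 − (-8)² = -40.
Since det(H) < 0, H is indefinite and the critical point is a saddle point.

saddle point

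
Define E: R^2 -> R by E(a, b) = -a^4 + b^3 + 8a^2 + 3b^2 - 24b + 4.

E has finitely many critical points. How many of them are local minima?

1

E separates as a function of a plus a function of b, so ∇E=0 decouples.
∂E/∂a = -4a(a - 2)(a + 2) = 0 at a ∈ {-2, 0, 2}; ∂E/∂b = 3(b - 2)(b + 4) = 0 at b ∈ {-4, 2}.
The Hessian is diagonal: diag(E_aa, E_bb). Second derivatives: E_aa(-2)=-32, E_aa(0)=16, E_aa(2)=-32; E_bb(-4)=-18, E_bb(2)=18.
Local minima occur where both diagonal entries positive: (0, 2). Count: 1.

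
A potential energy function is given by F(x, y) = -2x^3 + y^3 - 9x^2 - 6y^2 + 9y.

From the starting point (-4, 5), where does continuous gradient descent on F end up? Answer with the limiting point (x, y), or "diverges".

(-3, 3)

F is separable, so gradient descent decouples: x follows -∂F/∂x, y follows -∂F/∂y.
∂F/∂x = -6x(x + 3); at x=-4 this is -24, so x increases.
∂F/∂y = 3(y - 3)(y - 1); at y=5 this is 24, so y decreases.
x converges to its nearest critical value -3 (a local min of the x-part); y converges to 3. The iterate converges to (-3, 3).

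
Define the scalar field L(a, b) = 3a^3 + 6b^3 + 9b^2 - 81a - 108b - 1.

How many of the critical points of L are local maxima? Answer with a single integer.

L separates as a function of a plus a function of b, so ∇L=0 decouples.
∂L/∂a = 9(a - 3)(a + 3) = 0 at a ∈ {-3, 3}; ∂L/∂b = 18(b - 2)(b + 3) = 0 at b ∈ {-3, 2}.
The Hessian is diagonal: diag(L_aa, L_bb). Second derivatives: L_aa(-3)=-54, L_aa(3)=54; L_bb(-3)=-90, L_bb(2)=90.
Local maxima occur where both diagonal entries negative: (-3, -3). Count: 1.

1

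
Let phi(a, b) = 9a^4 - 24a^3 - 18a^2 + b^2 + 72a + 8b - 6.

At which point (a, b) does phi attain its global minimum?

phi(a,b) separates as P(a) + Q(b) − 6, so its minimum is min P + min Q − 6.
P'(a) = 36(a - 2)(a - 1)(a + 1) vanishes at a ∈ {-1, 1, 2}; Q'(b) = 2b + 8 vanishes at b ∈ {-4}.
Local minima of P (where P''>0): P(-1)=-57, P(2)=24. Local minima of Q: Q(-4)=-16.
So the global minimum of phi is P(-1) + Q(-4) − 6 = -57 − 16 − 6 = -79, attained at (-1, -4).

(-1, -4)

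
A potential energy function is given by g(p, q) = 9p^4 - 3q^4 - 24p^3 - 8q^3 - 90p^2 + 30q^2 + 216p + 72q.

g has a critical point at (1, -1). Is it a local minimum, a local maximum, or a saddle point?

The mixed partial ∂²g/∂p∂q is 0, so the Hessian at any point is diag(g_pp, g_qq) = diag(36(3p^2 - 4p - 5), 12(-3q^2 - 4q + 5)).
At (1, -1): H = diag(-216, 72).
The eigenvalues have opposite signs, so H is indefinite: a saddle point.

saddle point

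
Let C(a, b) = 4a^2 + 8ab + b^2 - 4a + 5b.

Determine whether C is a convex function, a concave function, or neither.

C is quadratic, so its Hessian is the constant matrix H = [[8, 8], [8, 2]].
det(H) = -48, tr(H) = 10.
det(H) < 0, so H is indefinite: neither convex nor concave.

neither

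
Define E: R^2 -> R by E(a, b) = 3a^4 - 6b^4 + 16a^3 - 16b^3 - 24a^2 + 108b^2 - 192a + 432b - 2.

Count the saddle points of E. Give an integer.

5

E separates as a function of a plus a function of b, so ∇E=0 decouples.
∂E/∂a = 12(a - 2)(a + 2)(a + 4) = 0 at a ∈ {-4, -2, 2}; ∂E/∂b = -24(b - 3)(b + 2)(b + 3) = 0 at b ∈ {-3, -2, 3}.
The Hessian is diagonal: diag(E_aa, E_bb). Second derivatives: E_aa(-4)=144, E_aa(-2)=-96, E_aa(2)=288; E_bb(-3)=-144, E_bb(-2)=120, E_bb(3)=-720.
Saddle points occur where the two diagonal entries have opposite signs: (-4, -3), (-4, 3), (-2, -2), (2, -3), (2, 3). Count: 5.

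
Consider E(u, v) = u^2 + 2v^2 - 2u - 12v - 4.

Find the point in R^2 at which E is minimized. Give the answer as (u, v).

(1, 3)

E(u,v) separates as P(u) + Q(v) − 4, so its minimum is min P + min Q − 4.
P'(u) = 2u - 2 vanishes at u ∈ {1}; Q'(v) = 4v - 12 vanishes at v ∈ {3}.
Local minima of P (where P''>0): P(1)=-1. Local minima of Q: Q(3)=-18.
So the global minimum of E is P(1) + Q(3) − 4 = -1 − 18 − 4 = -23, attained at (1, 3).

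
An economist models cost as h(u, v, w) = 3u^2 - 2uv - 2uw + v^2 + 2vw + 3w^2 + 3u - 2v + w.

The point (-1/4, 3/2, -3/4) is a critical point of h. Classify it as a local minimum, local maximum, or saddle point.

The Hessian is constant: H = [[6, -2, -2], [-2, 2, 2], [-2, 2, 6]].
Leading principal minors: Δ₁ = 6, Δ₂ = 8, Δ₃ = 32.
All leading minors are positive, so H is positive definite: a local minimum.

local minimum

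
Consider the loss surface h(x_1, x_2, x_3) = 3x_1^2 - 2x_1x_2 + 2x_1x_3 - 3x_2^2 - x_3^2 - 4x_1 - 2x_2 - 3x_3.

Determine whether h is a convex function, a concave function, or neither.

h is quadratic, so its Hessian is the constant matrix H = [[6, -2, 2], [-2, -6, 0], [2, 0, -2]].
Leading principal minors: 6, -40, 104.
Neither pattern holds ⇒ H is indefinite ⇒ neither convex nor concave.

neither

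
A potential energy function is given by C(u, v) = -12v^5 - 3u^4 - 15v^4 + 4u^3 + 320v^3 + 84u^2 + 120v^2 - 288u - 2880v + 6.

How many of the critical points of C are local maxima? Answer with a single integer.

4

C separates as a function of u plus a function of v, so ∇C=0 decouples.
∂C/∂u = -12(u - 3)(u - 2)(u + 4) = 0 at u ∈ {-4, 2, 3}; ∂C/∂v = -60(v - 3)(v - 2)(v + 2)(v + 4) = 0 at v ∈ {-4, -2, 2, 3}.
The Hessian is diagonal: diag(C_uu, C_vv). Second derivatives: C_uu(-4)=-504, C_uu(2)=72, C_uu(3)=-84; C_vv(-4)=5040, C_vv(-2)=-2400, C_vv(2)=1440, C_vv(3)=-2100.
Local maxima occur where both diagonal entries negative: (-4, -2), (-4, 3), (3, -2), (3, 3). Count: 4.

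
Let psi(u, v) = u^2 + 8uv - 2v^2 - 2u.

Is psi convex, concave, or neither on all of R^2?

psi is quadratic, so its Hessian is the constant matrix H = [[2, 8], [8, -4]].
det(H) = -72, tr(H) = -2.
det(H) < 0, so H is indefinite: neither convex nor concave.

neither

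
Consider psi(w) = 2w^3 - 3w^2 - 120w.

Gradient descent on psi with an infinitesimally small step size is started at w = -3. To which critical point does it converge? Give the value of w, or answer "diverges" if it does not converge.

5

psi'(w) = 6(w - 5)(w + 4), so psi'(-3) = -48.
Gradient descent moves in the -psi' direction, i.e. w is increasing.
The nearest critical point in that direction is w = 5, where psi'' = 54 > 0 (a local minimum). The iterate converges there.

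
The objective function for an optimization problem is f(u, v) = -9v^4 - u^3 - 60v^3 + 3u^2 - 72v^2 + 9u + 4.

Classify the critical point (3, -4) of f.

local maximum

The mixed partial ∂²f/∂u∂v is 0, so the Hessian at any point is diag(f_uu, f_vv) = diag(6(-u + 1), -36(3v^2 + 10v + 4)).
At (3, -4): H = diag(-12, -432).
Both eigenvalues are negative, so H is negative definite: a local maximum.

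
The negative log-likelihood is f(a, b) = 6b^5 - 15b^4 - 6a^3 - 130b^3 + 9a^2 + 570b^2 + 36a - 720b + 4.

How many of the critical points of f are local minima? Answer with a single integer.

2

f separates as a function of a plus a function of b, so ∇f=0 decouples.
∂f/∂a = -18(a - 2)(a + 1) = 0 at a ∈ {-1, 2}; ∂f/∂b = 30(b - 3)(b - 2)(b - 1)(b + 4) = 0 at b ∈ {-4, 1, 2, 3}.
The Hessian is diagonal: diag(f_aa, f_bb). Second derivatives: f_aa(-1)=54, f_aa(2)=-54; f_bb(-4)=-6300, f_bb(1)=300, f_bb(2)=-180, f_bb(3)=420.
Local minima occur where both diagonal entries positive: (-1, 1), (-1, 3). Count: 2.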